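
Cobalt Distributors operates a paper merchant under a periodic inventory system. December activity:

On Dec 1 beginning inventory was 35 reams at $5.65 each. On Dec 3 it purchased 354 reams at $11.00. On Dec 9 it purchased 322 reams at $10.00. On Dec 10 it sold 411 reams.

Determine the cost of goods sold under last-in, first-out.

COGS = $4,199.00

Dec 10, 411 sold [LIFO — newest first]: 322 @ $10.00 + 89 @ $11.00 = $4,199.00
Ending inventory: 35 @ $5.65 + 265 @ $11.00 = $3,112.75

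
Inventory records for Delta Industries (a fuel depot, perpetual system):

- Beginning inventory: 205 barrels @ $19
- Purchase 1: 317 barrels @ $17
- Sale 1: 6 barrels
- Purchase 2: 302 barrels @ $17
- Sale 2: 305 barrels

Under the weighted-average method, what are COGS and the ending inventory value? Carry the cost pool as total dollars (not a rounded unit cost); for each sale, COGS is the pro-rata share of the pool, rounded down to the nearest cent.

COGS = $5,442.82; ending inventory = $8,975.18

After Beginning: 205 on hand, pool $3,895.00 (≈ $19.0000 each)
After Purchase 1: 522 on hand, pool $9,284.00 (≈ $17.7854 each)
Sale 1, sell 6: 6/522 × $9,284.00 → $106.71
After Purchase 2: 818 on hand, pool $14,311.29 (≈ $17.4955 each)
Sale 2, sell 305: 305/818 × $14,311.29 → $5,336.11
Total COGS = $106.71 + $5,336.11 = $5,442.82
Ending inventory (cost pool remaining) = $8,975.18
Check: goods available $14,418.00 = COGS $5,442.82 + ending $8,975.18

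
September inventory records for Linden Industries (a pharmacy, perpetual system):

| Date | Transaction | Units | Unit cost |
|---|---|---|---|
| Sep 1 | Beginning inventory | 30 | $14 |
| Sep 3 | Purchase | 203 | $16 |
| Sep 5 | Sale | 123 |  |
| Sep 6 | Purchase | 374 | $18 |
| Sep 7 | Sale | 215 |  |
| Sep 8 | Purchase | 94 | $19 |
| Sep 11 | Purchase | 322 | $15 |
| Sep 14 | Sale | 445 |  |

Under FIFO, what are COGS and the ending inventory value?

Sep 5, 123 sold [FIFO — oldest first]: 30 @ $14 + 93 @ $16 = $1,908
Sep 7, 215 sold [FIFO — oldest first]: 110 @ $16 + 105 @ $18 = $3,650
Sep 14, 445 sold [FIFO — oldest first]: 269 @ $18 + 94 @ $19 + 82 @ $15 = $7,858
Total COGS = $1,908 + $3,650 + $7,858 = $13,416
Ending inventory: 240 @ $15 = $3,600

COGS = $13,416; ending inventory = $3,600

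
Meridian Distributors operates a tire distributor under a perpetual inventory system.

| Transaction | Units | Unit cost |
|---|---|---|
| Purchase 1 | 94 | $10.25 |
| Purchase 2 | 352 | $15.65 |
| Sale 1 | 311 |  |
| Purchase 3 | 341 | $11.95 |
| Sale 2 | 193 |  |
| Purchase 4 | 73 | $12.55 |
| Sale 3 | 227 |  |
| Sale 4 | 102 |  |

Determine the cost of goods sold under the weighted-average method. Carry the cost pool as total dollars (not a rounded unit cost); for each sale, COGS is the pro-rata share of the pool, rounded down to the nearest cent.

After Purchase 1: 94 on hand, pool $963.50 (≈ $10.2500 each)
After Purchase 2: 446 on hand, pool $6,472.30 (≈ $14.5119 each)
Sale 1, sell 311: 311/446 × $6,472.30 → $4,513.19
After Purchase 3: 476 on hand, pool $6,034.06 (≈ $12.6766 each)
Sale 2, sell 193: 193/476 × $6,034.06 → $2,446.58
After Purchase 4: 356 on hand, pool $4,503.63 (≈ $12.6506 each)
Sale 3, sell 227: 227/356 × $4,503.63 → $2,871.69
Sale 4, sell 102: 102/129 × $1,631.94 → $1,290.37
Total COGS = $4,513.19 + $2,446.58 + $2,871.69 + $1,290.37 = $11,121.83
Ending inventory (cost pool remaining) = $341.57

COGS = $11,121.83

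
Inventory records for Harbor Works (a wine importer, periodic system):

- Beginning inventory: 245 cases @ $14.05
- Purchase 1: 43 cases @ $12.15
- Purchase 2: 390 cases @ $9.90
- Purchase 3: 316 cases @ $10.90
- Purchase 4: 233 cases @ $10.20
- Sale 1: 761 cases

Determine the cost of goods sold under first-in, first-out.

Sale 1 (761) [FIFO — oldest first]: 245 @ $14.05 + 43 @ $12.15 + 390 @ $9.90 + 83 @ $10.90 = $8,730.40
Ending inventory: 233 @ $10.90 + 233 @ $10.20 = $4,916.30

COGS = $8,730.40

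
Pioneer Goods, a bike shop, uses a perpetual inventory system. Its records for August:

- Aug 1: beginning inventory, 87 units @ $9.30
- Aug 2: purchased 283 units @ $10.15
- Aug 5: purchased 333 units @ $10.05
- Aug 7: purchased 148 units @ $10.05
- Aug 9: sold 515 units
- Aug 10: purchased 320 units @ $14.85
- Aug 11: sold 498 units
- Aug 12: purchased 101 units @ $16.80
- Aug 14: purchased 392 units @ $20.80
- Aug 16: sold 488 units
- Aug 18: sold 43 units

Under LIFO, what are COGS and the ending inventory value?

Aug 9, 515 sold [LIFO — newest first]: 148 @ $10.05 + 333 @ $10.05 + 34 @ $10.15 = $5,179.15
Aug 11, 498 sold [LIFO — newest first]: 320 @ $14.85 + 178 @ $10.15 = $6,558.70
Aug 16, 488 sold [LIFO — newest first]: 392 @ $20.80 + 96 @ $16.80 = $9,766.40
Aug 18, 43 sold [LIFO — newest first]: 5 @ $16.80 + 38 @ $10.15 = $469.70
Total COGS = $5,179.15 + $6,558.70 + $9,766.40 + $469.70 = $21,973.95
Ending inventory: 87 @ $9.30 + 33 @ $10.15 = $1,144.05

COGS = $21,973.95; ending inventory = $1,144.05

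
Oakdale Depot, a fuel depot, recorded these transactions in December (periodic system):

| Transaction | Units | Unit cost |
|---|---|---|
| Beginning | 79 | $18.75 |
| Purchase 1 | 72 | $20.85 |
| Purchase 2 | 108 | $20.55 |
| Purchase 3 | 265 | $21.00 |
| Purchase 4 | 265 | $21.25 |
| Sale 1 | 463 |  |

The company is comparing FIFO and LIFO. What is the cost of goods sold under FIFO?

COGS = $9,485.85

FIFO COGS: 79 @ $18.75 + 72 @ $20.85 + 108 @ $20.55 + 204 @ $21.00 = $9,485.85
LIFO COGS: 265 @ $21.25 + 198 @ $21.00 = $9,789.25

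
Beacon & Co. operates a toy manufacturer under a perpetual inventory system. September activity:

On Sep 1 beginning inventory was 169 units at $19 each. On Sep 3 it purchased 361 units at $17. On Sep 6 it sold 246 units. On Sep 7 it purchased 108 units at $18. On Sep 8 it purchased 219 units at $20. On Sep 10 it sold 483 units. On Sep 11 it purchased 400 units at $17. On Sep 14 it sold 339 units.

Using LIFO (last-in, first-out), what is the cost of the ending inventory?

Sep 6, 246 sold [LIFO — newest first]: 246 @ $17 = $4,182
Sep 10, 483 sold [LIFO — newest first]: 219 @ $20 + 108 @ $18 + 115 @ $17 + 41 @ $19 = $9,058
Sep 14, 339 sold [LIFO — newest first]: 339 @ $17 = $5,763
Total COGS = $4,182 + $9,058 + $5,763 = $19,003
Ending inventory: 128 @ $19 + 61 @ $17 = $3,469
Check: goods available $22,472 = COGS $19,003 + ending $3,469

Ending inventory = $3,469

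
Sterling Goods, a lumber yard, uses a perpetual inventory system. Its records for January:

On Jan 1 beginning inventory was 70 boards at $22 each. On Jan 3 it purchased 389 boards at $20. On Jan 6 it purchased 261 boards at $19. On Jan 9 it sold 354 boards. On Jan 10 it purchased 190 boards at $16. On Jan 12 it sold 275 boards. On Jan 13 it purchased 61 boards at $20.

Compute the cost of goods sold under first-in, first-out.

COGS = $12,550

Jan 9, 354 sold [FIFO — oldest first]: 70 @ $22 + 284 @ $20 = $7,220
Jan 12, 275 sold [FIFO — oldest first]: 105 @ $20 + 170 @ $19 = $5,330
Total COGS = $7,220 + $5,330 = $12,550
Ending inventory: 91 @ $19 + 190 @ $16 + 61 @ $20 = $5,989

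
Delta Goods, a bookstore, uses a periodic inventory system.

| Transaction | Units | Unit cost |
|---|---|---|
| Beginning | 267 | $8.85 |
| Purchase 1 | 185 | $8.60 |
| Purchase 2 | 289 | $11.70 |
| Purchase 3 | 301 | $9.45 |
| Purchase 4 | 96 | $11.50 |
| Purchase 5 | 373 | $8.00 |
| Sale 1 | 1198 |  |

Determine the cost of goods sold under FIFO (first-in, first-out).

COGS = $11,763.70

Sale 1 (1198) [FIFO — oldest first]: 267 @ $8.85 + 185 @ $8.60 + 289 @ $11.70 + 301 @ $9.45 + 96 @ $11.50 + 60 @ $8.00 = $11,763.70
Ending inventory: 313 @ $8.00 = $2,504.00
Check: goods available $14,267.70 = COGS $11,763.70 + ending $2,504.00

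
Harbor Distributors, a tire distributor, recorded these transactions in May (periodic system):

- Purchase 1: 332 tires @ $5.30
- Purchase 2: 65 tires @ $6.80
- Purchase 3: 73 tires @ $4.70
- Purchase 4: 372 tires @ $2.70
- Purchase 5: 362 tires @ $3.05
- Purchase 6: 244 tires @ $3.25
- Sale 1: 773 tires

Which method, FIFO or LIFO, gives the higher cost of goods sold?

FIFO

FIFO COGS: 332 @ $5.30 + 65 @ $6.80 + 73 @ $4.70 + 303 @ $2.70 = $3,362.80
LIFO COGS: 244 @ $3.25 + 362 @ $3.05 + 167 @ $2.70 = $2,348.00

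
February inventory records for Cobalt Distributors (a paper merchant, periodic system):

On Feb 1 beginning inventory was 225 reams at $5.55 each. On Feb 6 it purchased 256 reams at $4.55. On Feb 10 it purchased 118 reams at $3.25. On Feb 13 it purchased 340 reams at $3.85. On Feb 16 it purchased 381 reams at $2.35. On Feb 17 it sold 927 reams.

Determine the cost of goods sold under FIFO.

COGS = $4,059.85

Feb 17, 927 sold [FIFO — oldest first]: 225 @ $5.55 + 256 @ $4.55 + 118 @ $3.25 + 328 @ $3.85 = $4,059.85
Ending inventory: 12 @ $3.85 + 381 @ $2.35 = $941.55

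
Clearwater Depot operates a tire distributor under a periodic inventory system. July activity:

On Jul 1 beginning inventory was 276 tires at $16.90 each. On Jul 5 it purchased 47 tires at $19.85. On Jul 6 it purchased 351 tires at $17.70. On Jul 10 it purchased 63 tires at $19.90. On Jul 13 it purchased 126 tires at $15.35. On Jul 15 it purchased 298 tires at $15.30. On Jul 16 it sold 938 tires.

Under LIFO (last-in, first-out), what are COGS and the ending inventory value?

Jul 16, 938 sold [LIFO — newest first]: 298 @ $15.30 + 126 @ $15.35 + 63 @ $19.90 + 351 @ $17.70 + 47 @ $19.85 + 53 @ $16.90 = $15,788.55
Ending inventory: 223 @ $16.90 = $3,768.70

COGS = $15,788.55; ending inventory = $3,768.70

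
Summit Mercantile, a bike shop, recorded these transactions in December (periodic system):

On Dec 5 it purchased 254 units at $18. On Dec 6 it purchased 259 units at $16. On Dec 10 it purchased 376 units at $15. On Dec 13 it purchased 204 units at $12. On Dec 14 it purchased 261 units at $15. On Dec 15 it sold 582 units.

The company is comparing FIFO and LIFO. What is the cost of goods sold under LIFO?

COGS = $8,118

FIFO COGS: 254 @ $18 + 259 @ $16 + 69 @ $15 = $9,751
LIFO COGS: 261 @ $15 + 204 @ $12 + 117 @ $15 = $8,118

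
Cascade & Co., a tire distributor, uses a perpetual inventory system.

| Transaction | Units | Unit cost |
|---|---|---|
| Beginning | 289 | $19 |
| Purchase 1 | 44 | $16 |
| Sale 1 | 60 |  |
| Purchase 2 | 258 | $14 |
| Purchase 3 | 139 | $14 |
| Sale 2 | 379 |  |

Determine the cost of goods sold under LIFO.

Sale 1 (60) [LIFO — newest first]: 44 @ $16 + 16 @ $19 = $1,008
Sale 2 (379) [LIFO — newest first]: 139 @ $14 + 240 @ $14 = $5,306
Total COGS = $1,008 + $5,306 = $6,314
Ending inventory: 273 @ $19 + 18 @ $14 = $5,439
Check: goods available $11,753 = COGS $6,314 + ending $5,439

COGS = $6,314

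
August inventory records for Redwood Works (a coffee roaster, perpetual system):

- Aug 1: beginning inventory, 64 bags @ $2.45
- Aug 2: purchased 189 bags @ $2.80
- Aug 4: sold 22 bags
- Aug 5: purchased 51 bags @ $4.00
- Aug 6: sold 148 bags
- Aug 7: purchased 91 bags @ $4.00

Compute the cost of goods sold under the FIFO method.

Aug 4, 22 sold [FIFO — oldest first]: 22 @ $2.45 = $53.90
Aug 6, 148 sold [FIFO — oldest first]: 42 @ $2.45 + 106 @ $2.80 = $399.70
Total COGS = $53.90 + $399.70 = $453.60
Ending inventory: 83 @ $2.80 + 51 @ $4.00 + 91 @ $4.00 = $800.40

COGS = $453.60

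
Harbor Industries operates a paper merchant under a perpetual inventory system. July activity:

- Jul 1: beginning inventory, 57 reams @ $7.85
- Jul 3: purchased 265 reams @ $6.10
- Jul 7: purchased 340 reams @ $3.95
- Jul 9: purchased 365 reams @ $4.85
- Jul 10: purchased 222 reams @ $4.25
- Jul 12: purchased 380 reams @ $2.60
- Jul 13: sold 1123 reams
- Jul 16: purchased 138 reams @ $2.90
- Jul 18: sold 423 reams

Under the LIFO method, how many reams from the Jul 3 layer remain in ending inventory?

164

Jul 13, 1123 sold [LIFO — newest first]: 380 @ $2.60 + 222 @ $4.25 + 365 @ $4.85 + 156 @ $3.95 = $4,317.95
Jul 18, 423 sold [LIFO — newest first]: 138 @ $2.90 + 184 @ $3.95 + 101 @ $6.10 = $1,743.10
Total COGS = $4,317.95 + $1,743.10 = $6,061.05
Ending inventory: 57 @ $7.85 + 164 @ $6.10 = $1,447.85
Check: goods available $7,508.90 = COGS $6,061.05 + ending $1,447.85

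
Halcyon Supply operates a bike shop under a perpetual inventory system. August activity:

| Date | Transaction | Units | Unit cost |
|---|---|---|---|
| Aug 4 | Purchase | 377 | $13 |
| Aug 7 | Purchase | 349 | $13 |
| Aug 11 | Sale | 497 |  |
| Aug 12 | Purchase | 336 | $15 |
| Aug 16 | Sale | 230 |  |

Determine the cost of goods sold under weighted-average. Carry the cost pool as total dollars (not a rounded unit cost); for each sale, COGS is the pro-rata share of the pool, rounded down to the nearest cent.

After Aug 4: 377 on hand, pool $4,901.00 (≈ $13.0000 each)
After Aug 7: 726 on hand, pool $9,438.00 (≈ $13.0000 each)
Aug 11, sell 497: 497/726 × $9,438.00 → $6,461.00
After Aug 12: 565 on hand, pool $8,017.00 (≈ $14.1894 each)
Aug 16, sell 230: 230/565 × $8,017.00 → $3,263.55
Total COGS = $6,461.00 + $3,263.55 = $9,724.55
Ending inventory (cost pool remaining) = $4,753.45

COGS = $9,724.55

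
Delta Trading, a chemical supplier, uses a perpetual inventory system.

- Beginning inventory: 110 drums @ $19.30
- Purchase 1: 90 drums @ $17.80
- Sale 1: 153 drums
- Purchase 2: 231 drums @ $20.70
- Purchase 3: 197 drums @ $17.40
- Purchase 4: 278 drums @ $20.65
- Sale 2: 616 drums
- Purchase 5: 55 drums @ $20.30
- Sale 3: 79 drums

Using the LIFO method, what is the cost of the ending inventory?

Sale 1 (153) [LIFO — newest first]: 90 @ $17.80 + 63 @ $19.30 = $2,817.90
Sale 2 (616) [LIFO — newest first]: 278 @ $20.65 + 197 @ $17.40 + 141 @ $20.70 = $12,087.20
Sale 3 (79) [LIFO — newest first]: 55 @ $20.30 + 24 @ $20.70 = $1,613.30
Total COGS = $2,817.90 + $12,087.20 + $1,613.30 = $16,518.40
Ending inventory: 47 @ $19.30 + 66 @ $20.70 = $2,273.30
Check: goods available $18,791.70 = COGS $16,518.40 + ending $2,273.30

Ending inventory = $2,273.30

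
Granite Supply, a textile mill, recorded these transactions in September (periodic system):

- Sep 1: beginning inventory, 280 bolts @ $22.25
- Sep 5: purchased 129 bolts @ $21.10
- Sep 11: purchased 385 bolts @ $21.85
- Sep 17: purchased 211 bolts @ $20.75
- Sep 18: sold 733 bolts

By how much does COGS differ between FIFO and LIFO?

FIFO COGS: 280 @ $22.25 + 129 @ $21.10 + 324 @ $21.85 = $16,031.30
LIFO COGS: 211 @ $20.75 + 385 @ $21.85 + 129 @ $21.10 + 8 @ $22.25 = $15,690.40
Difference = |$16,031.30 − $15,690.40| = $340.90

$340.90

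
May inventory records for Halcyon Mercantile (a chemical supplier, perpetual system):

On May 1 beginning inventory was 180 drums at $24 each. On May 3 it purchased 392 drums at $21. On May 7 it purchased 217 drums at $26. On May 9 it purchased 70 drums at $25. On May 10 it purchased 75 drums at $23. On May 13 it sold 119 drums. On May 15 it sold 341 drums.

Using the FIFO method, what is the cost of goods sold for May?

May 13, 119 sold [FIFO — oldest first]: 119 @ $24 = $2,856
May 15, 341 sold [FIFO — oldest first]: 61 @ $24 + 280 @ $21 = $7,344
Total COGS = $2,856 + $7,344 = $10,200
Ending inventory: 112 @ $21 + 217 @ $26 + 70 @ $25 + 75 @ $23 = $11,469

COGS = $10,200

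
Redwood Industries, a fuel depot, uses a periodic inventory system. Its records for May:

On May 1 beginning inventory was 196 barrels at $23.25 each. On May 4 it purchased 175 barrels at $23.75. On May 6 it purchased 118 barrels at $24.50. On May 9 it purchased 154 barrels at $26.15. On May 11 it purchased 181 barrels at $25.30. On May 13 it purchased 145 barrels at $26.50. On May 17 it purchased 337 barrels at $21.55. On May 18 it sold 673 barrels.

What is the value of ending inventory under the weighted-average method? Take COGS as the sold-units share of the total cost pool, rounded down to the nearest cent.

Ending inventory = $15,178.19

May 18, sell 673: 673/1306 × $31,315.50 → $16,137.31
Ending inventory (cost pool remaining) = $15,178.19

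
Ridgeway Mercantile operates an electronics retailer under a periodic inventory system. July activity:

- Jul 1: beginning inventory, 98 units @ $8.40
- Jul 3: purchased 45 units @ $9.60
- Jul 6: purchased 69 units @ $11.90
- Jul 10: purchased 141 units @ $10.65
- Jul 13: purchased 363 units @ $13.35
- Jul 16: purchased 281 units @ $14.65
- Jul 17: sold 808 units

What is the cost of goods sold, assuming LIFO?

Jul 17, 808 sold [LIFO — newest first]: 281 @ $14.65 + 363 @ $13.35 + 141 @ $10.65 + 23 @ $11.90 = $10,738.05
Ending inventory: 98 @ $8.40 + 45 @ $9.60 + 46 @ $11.90 = $1,802.60
Check: goods available $12,540.65 = COGS $10,738.05 + ending $1,802.60

COGS = $10,738.05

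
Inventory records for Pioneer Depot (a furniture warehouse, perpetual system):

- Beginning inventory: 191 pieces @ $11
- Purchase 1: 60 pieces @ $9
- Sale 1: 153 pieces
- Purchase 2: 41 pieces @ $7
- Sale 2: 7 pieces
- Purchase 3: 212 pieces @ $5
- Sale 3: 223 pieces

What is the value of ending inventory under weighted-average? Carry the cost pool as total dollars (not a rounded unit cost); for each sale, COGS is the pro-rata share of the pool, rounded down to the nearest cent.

After Beginning: 191 on hand, pool $2,101.00 (≈ $11.0000 each)
After Purchase 1: 251 on hand, pool $2,641.00 (≈ $10.5219 each)
Sale 1, sell 153: 153/251 × $2,641.00 → $1,609.85
After Purchase 2: 139 on hand, pool $1,318.15 (≈ $9.4831 each)
Sale 2, sell 7: 7/139 × $1,318.15 → $66.38
After Purchase 3: 344 on hand, pool $2,311.77 (≈ $6.7203 each)
Sale 3, sell 223: 223/344 × $2,311.77 → $1,498.61
Total COGS = $1,609.85 + $66.38 + $1,498.61 = $3,174.84
Ending inventory (cost pool remaining) = $813.16
Check: goods available $3,988.00 = COGS $3,174.84 + ending $813.16

Ending inventory = $813.16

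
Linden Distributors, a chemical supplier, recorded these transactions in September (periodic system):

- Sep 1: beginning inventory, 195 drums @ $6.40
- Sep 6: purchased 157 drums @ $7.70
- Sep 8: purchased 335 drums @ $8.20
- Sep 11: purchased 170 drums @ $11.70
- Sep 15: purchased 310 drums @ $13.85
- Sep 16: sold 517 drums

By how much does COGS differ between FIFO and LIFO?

FIFO COGS: 195 @ $6.40 + 157 @ $7.70 + 165 @ $8.20 = $3,809.90
LIFO COGS: 310 @ $13.85 + 170 @ $11.70 + 37 @ $8.20 = $6,585.90
Difference = |$3,809.90 − $6,585.90| = $2,776.00

$2,776.00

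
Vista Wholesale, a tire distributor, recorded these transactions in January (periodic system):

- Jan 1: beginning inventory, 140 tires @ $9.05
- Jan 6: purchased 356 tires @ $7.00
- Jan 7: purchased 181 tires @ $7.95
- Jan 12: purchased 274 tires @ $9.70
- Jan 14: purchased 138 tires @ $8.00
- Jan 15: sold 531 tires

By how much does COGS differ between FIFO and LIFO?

FIFO COGS: 140 @ $9.05 + 356 @ $7.00 + 35 @ $7.95 = $4,037.25
LIFO COGS: 138 @ $8.00 + 274 @ $9.70 + 119 @ $7.95 = $4,707.85
Difference = |$4,037.25 − $4,707.85| = $670.60

$670.60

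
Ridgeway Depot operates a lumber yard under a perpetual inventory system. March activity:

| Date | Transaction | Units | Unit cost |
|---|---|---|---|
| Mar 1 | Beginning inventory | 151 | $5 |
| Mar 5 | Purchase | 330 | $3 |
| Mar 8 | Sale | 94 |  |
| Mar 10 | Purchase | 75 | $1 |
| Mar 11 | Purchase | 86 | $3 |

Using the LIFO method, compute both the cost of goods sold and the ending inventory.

Mar 8, 94 sold [LIFO — newest first]: 94 @ $3 = $282
Ending inventory: 151 @ $5 + 236 @ $3 + 75 @ $1 + 86 @ $3 = $1,796

COGS = $282; ending inventory = $1,796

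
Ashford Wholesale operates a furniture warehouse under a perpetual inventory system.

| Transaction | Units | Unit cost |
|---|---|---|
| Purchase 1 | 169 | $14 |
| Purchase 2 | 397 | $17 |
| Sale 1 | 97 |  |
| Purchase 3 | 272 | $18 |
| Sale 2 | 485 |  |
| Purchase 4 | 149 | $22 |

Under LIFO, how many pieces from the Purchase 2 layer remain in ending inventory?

87

Sale 1 (97) [LIFO — newest first]: 97 @ $17 = $1,649
Sale 2 (485) [LIFO — newest first]: 272 @ $18 + 213 @ $17 = $8,517
Total COGS = $1,649 + $8,517 = $10,166
Ending inventory: 169 @ $14 + 87 @ $17 + 149 @ $22 = $7,123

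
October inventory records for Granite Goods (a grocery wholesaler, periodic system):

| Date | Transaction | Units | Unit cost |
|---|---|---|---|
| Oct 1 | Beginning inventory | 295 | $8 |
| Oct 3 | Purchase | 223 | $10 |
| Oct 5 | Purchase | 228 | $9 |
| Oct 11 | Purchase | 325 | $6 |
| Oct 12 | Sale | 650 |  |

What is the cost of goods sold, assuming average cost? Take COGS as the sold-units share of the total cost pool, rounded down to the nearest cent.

Oct 12, sell 650: 650/1071 × $8,592.00 → $5,214.56
Ending inventory (cost pool remaining) = $3,377.44

COGS = $5,214.56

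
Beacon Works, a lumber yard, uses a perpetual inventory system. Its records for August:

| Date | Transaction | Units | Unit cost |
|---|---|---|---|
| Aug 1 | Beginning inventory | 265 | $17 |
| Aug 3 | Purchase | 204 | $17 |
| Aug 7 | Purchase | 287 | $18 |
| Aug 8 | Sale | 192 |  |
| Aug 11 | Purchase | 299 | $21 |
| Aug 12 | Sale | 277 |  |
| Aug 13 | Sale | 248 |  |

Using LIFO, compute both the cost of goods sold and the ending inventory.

Aug 8, 192 sold [LIFO — newest first]: 192 @ $18 = $3,456
Aug 12, 277 sold [LIFO — newest first]: 277 @ $21 = $5,817
Aug 13, 248 sold [LIFO — newest first]: 22 @ $21 + 95 @ $18 + 131 @ $17 = $4,399
Total COGS = $3,456 + $5,817 + $4,399 = $13,672
Ending inventory: 265 @ $17 + 73 @ $17 = $5,746

COGS = $13,672; ending inventory = $5,746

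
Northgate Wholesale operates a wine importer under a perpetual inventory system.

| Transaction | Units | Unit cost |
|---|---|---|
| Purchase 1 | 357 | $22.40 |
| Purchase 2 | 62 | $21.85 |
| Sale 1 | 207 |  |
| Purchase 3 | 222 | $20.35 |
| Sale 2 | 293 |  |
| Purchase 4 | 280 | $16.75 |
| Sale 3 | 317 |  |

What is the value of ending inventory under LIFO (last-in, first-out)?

Ending inventory = $2,329.60

Sale 1 (207) [LIFO — newest first]: 62 @ $21.85 + 145 @ $22.40 = $4,602.70
Sale 2 (293) [LIFO — newest first]: 222 @ $20.35 + 71 @ $22.40 = $6,108.10
Sale 3 (317) [LIFO — newest first]: 280 @ $16.75 + 37 @ $22.40 = $5,518.80
Total COGS = $4,602.70 + $6,108.10 + $5,518.80 = $16,229.60
Ending inventory: 104 @ $22.40 = $2,329.60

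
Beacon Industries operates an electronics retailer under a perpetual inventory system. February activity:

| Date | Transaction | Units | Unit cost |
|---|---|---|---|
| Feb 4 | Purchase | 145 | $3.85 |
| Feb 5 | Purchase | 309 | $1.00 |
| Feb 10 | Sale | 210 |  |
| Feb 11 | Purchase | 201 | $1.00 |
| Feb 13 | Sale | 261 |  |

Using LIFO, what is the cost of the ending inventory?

Feb 10, 210 sold [LIFO — newest first]: 210 @ $1.00 = $210.00
Feb 13, 261 sold [LIFO — newest first]: 201 @ $1.00 + 60 @ $1.00 = $261.00
Total COGS = $210.00 + $261.00 = $471.00
Ending inventory: 145 @ $3.85 + 39 @ $1.00 = $597.25

Ending inventory = $597.25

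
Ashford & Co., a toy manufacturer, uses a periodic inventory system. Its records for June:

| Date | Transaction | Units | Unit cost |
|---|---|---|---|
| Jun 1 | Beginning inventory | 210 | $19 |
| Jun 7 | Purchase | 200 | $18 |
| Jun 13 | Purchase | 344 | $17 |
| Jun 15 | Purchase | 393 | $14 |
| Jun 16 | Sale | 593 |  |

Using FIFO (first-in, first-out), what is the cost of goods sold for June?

Jun 16, 593 sold [FIFO — oldest first]: 210 @ $19 + 200 @ $18 + 183 @ $17 = $10,701
Ending inventory: 161 @ $17 + 393 @ $14 = $8,239
Check: goods available $18,940 = COGS $10,701 + ending $8,239

COGS = $10,701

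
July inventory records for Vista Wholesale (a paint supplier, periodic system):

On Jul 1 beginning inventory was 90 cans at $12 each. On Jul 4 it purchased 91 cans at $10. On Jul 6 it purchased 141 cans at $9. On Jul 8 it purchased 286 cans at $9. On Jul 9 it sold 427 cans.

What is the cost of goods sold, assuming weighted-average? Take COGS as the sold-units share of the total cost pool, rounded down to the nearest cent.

COGS = $4,096.53

Jul 9, sell 427: 427/608 × $5,833.00 → $4,096.53
Ending inventory (cost pool remaining) = $1,736.47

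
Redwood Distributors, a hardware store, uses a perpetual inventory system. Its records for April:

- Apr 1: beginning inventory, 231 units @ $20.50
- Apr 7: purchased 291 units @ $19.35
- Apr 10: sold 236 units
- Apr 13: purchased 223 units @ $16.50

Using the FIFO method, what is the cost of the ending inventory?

Apr 10, 236 sold [FIFO — oldest first]: 231 @ $20.50 + 5 @ $19.35 = $4,832.25
Ending inventory: 286 @ $19.35 + 223 @ $16.50 = $9,213.60

Ending inventory = $9,213.60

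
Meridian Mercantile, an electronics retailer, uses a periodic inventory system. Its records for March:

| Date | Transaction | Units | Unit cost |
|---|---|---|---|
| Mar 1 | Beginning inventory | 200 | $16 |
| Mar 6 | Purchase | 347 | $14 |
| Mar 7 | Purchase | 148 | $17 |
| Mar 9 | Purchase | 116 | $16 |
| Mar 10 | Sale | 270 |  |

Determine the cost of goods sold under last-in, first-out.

COGS = $4,456

Mar 10, 270 sold [LIFO — newest first]: 116 @ $16 + 148 @ $17 + 6 @ $14 = $4,456
Ending inventory: 200 @ $16 + 341 @ $14 = $7,974
Check: goods available $12,430 = COGS $4,456 + ending $7,974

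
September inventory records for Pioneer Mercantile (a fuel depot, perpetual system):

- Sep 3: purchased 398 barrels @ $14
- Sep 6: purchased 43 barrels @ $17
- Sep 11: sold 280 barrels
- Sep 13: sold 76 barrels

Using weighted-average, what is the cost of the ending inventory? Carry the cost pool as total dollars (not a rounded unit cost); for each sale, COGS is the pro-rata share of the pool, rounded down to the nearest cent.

After Sep 3: 398 on hand, pool $5,572.00 (≈ $14.0000 each)
After Sep 6: 441 on hand, pool $6,303.00 (≈ $14.2925 each)
Sep 11, sell 280: 280/441 × $6,303.00 → $4,001.90
Sep 13, sell 76: 76/161 × $2,301.10 → $1,086.23
Total COGS = $4,001.90 + $1,086.23 = $5,088.13
Ending inventory (cost pool remaining) = $1,214.87

Ending inventory = $1,214.87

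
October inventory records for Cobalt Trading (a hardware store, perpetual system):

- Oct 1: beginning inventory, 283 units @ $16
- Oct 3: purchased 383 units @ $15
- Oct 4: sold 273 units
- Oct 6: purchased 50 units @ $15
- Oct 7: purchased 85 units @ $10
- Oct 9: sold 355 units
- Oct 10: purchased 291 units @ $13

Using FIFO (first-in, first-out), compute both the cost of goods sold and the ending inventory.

Oct 4, 273 sold [FIFO — oldest first]: 273 @ $16 = $4,368
Oct 9, 355 sold [FIFO — oldest first]: 10 @ $16 + 345 @ $15 = $5,335
Total COGS = $4,368 + $5,335 = $9,703
Ending inventory: 38 @ $15 + 50 @ $15 + 85 @ $10 + 291 @ $13 = $5,953

COGS = $9,703; ending inventory = $5,953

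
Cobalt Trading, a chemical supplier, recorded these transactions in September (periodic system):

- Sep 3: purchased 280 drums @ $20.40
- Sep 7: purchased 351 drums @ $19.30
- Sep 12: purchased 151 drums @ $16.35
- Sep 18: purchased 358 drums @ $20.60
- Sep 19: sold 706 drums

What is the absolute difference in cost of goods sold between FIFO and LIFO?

FIFO COGS: 280 @ $20.40 + 351 @ $19.30 + 75 @ $16.35 = $13,712.55
LIFO COGS: 358 @ $20.60 + 151 @ $16.35 + 197 @ $19.30 = $13,645.75
Difference = |$13,712.55 − $13,645.75| = $66.80

$66.80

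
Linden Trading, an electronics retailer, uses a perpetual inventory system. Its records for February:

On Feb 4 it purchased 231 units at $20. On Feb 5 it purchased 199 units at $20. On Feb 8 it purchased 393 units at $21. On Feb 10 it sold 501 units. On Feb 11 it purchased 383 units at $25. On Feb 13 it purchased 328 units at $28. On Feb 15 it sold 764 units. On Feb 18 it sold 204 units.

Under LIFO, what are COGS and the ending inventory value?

Feb 10, 501 sold [LIFO — newest first]: 393 @ $21 + 108 @ $20 = $10,413
Feb 15, 764 sold [LIFO — newest first]: 328 @ $28 + 383 @ $25 + 53 @ $20 = $19,819
Feb 18, 204 sold [LIFO — newest first]: 38 @ $20 + 166 @ $20 = $4,080
Total COGS = $10,413 + $19,819 + $4,080 = $34,312
Ending inventory: 65 @ $20 = $1,300

COGS = $34,312; ending inventory = $1,300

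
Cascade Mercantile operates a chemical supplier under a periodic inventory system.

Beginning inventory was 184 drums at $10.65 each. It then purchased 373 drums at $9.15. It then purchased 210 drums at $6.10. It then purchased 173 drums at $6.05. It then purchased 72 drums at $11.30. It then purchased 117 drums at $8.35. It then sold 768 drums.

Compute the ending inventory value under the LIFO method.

Sale 1 (768) [LIFO — newest first]: 117 @ $8.35 + 72 @ $11.30 + 173 @ $6.05 + 210 @ $6.10 + 196 @ $9.15 = $5,911.60
Ending inventory: 184 @ $10.65 + 177 @ $9.15 = $3,579.15

Ending inventory = $3,579.15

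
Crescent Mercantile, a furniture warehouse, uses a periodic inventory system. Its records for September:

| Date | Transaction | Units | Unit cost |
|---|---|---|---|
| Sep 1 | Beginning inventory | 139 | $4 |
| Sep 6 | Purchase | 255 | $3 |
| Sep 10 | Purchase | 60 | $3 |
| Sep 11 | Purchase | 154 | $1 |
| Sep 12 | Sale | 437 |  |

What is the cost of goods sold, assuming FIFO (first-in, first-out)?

COGS = $1,450

Sep 12, 437 sold [FIFO — oldest first]: 139 @ $4 + 255 @ $3 + 43 @ $3 = $1,450
Ending inventory: 17 @ $3 + 154 @ $1 = $205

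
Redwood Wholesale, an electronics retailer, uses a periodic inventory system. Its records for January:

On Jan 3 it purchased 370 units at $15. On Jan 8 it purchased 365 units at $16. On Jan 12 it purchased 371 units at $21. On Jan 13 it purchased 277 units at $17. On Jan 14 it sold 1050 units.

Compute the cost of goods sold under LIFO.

COGS = $18,895

Jan 14, 1050 sold [LIFO — newest first]: 277 @ $17 + 371 @ $21 + 365 @ $16 + 37 @ $15 = $18,895
Ending inventory: 333 @ $15 = $4,995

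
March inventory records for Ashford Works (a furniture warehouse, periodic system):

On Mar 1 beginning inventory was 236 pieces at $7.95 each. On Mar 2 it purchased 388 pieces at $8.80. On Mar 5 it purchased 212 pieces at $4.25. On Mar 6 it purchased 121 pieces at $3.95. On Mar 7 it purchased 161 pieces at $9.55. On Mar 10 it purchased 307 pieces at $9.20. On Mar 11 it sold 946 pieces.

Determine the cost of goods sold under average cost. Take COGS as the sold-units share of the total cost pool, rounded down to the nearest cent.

COGS = $7,323.36

Mar 11, sell 946: 946/1425 × $11,031.50 → $7,323.36
Ending inventory (cost pool remaining) = $3,708.14
Check: goods available $11,031.50 = COGS $7,323.36 + ending $3,708.14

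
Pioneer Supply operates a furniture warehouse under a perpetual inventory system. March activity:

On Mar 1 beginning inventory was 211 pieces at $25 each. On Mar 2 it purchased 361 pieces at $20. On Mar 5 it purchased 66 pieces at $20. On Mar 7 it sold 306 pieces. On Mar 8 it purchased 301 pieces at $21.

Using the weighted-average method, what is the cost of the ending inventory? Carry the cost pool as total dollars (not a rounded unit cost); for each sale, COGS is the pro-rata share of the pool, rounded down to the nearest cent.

Ending inventory = $13,510.00

After Mar 1: 211 on hand, pool $5,275.00 (≈ $25.0000 each)
After Mar 2: 572 on hand, pool $12,495.00 (≈ $21.8444 each)
After Mar 5: 638 on hand, pool $13,815.00 (≈ $21.6536 each)
Mar 7, sell 306: 306/638 × $13,815.00 → $6,626.00
After Mar 8: 633 on hand, pool $13,510.00 (≈ $21.3428 each)
Ending inventory (cost pool remaining) = $13,510.00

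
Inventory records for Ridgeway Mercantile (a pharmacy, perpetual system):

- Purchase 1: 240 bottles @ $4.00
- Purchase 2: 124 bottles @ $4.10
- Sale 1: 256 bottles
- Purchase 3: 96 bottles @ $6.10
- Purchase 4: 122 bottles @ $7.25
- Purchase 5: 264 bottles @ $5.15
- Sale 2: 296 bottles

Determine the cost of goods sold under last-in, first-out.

COGS = $2,628.00

Sale 1 (256) [LIFO — newest first]: 124 @ $4.10 + 132 @ $4.00 = $1,036.40
Sale 2 (296) [LIFO — newest first]: 264 @ $5.15 + 32 @ $7.25 = $1,591.60
Total COGS = $1,036.40 + $1,591.60 = $2,628.00
Ending inventory: 108 @ $4.00 + 96 @ $6.10 + 90 @ $7.25 = $1,670.10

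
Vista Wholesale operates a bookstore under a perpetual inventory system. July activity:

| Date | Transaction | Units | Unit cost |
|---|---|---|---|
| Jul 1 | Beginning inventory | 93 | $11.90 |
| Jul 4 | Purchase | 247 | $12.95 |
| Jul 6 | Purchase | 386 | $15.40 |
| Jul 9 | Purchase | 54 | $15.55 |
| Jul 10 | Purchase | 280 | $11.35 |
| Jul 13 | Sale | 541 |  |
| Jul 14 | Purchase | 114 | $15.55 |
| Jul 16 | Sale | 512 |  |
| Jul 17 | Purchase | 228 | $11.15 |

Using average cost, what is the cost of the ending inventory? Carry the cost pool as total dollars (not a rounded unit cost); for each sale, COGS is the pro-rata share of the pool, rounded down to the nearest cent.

Ending inventory = $4,216.40

After Jul 1: 93 on hand, pool $1,106.70 (≈ $11.9000 each)
After Jul 4: 340 on hand, pool $4,305.35 (≈ $12.6628 each)
After Jul 6: 726 on hand, pool $10,249.75 (≈ $14.1181 each)
After Jul 9: 780 on hand, pool $11,089.45 (≈ $14.2172 each)
After Jul 10: 1060 on hand, pool $14,267.45 (≈ $13.4599 each)
Jul 13, sell 541: 541/1060 × $14,267.45 → $7,281.78
After Jul 14: 633 on hand, pool $8,758.37 (≈ $13.8363 each)
Jul 16, sell 512: 512/633 × $8,758.37 → $7,084.17
After Jul 17: 349 on hand, pool $4,216.40 (≈ $12.0814 each)
Total COGS = $7,281.78 + $7,084.17 = $14,365.95
Ending inventory (cost pool remaining) = $4,216.40
Check: goods available $18,582.35 = COGS $14,365.95 + ending $4,216.40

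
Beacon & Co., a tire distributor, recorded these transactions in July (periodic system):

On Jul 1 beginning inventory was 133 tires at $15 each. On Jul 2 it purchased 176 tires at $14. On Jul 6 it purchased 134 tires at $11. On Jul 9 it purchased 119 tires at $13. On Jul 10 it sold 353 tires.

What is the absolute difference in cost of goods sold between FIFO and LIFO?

FIFO COGS: 133 @ $15 + 176 @ $14 + 44 @ $11 = $4,943
LIFO COGS: 119 @ $13 + 134 @ $11 + 100 @ $14 = $4,421
Difference = |$4,943 − $4,421| = $522

$522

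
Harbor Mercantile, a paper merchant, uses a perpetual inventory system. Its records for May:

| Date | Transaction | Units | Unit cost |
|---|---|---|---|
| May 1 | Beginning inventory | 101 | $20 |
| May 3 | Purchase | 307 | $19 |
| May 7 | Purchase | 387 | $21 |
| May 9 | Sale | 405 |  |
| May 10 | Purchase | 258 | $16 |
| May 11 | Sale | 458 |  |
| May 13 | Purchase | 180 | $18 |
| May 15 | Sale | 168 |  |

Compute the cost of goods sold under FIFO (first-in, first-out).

COGS = $19,756

May 9, 405 sold [FIFO — oldest first]: 101 @ $20 + 304 @ $19 = $7,796
May 11, 458 sold [FIFO — oldest first]: 3 @ $19 + 387 @ $21 + 68 @ $16 = $9,272
May 15, 168 sold [FIFO — oldest first]: 168 @ $16 = $2,688
Total COGS = $7,796 + $9,272 + $2,688 = $19,756
Ending inventory: 22 @ $16 + 180 @ $18 = $3,592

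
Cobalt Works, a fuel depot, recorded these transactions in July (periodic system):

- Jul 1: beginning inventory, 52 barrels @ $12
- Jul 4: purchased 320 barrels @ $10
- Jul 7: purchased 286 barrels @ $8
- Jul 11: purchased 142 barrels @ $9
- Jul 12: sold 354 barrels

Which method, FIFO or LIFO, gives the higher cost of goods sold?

FIFO COGS: 52 @ $12 + 302 @ $10 = $3,644
LIFO COGS: 142 @ $9 + 212 @ $8 = $2,974

FIFO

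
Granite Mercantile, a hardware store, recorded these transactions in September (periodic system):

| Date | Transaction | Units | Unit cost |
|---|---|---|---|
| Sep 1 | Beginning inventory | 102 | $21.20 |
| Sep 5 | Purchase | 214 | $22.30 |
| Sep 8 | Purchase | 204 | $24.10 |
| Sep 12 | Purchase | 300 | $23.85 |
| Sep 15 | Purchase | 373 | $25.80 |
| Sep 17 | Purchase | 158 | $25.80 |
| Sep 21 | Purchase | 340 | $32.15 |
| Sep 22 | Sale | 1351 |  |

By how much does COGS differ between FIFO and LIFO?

$3,418.00

FIFO COGS: 102 @ $21.20 + 214 @ $22.30 + 204 @ $24.10 + 300 @ $23.85 + 373 @ $25.80 + 158 @ $25.80 = $32,705.80
LIFO COGS: 340 @ $32.15 + 158 @ $25.80 + 373 @ $25.80 + 300 @ $23.85 + 180 @ $24.10 = $36,123.80
Difference = |$32,705.80 − $36,123.80| = $3,418.00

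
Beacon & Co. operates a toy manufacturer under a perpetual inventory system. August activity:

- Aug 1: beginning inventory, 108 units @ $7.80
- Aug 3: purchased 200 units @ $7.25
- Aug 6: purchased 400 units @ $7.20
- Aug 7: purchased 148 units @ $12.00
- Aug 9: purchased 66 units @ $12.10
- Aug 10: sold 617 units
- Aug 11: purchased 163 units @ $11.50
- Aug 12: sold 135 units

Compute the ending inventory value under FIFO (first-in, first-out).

Aug 10, 617 sold [FIFO — oldest first]: 108 @ $7.80 + 200 @ $7.25 + 309 @ $7.20 = $4,517.20
Aug 12, 135 sold [FIFO — oldest first]: 91 @ $7.20 + 44 @ $12.00 = $1,183.20
Total COGS = $4,517.20 + $1,183.20 = $5,700.40
Ending inventory: 104 @ $12.00 + 66 @ $12.10 + 163 @ $11.50 = $3,921.10
Check: goods available $9,621.50 = COGS $5,700.40 + ending $3,921.10

Ending inventory = $3,921.10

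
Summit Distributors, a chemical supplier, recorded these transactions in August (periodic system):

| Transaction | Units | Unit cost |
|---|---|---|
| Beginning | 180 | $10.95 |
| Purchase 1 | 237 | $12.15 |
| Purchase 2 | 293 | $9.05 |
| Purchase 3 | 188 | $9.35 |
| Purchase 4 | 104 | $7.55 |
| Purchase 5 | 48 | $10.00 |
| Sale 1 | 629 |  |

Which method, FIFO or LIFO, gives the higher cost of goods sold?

FIFO COGS: 180 @ $10.95 + 237 @ $12.15 + 212 @ $9.05 = $6,769.15
LIFO COGS: 48 @ $10.00 + 104 @ $7.55 + 188 @ $9.35 + 289 @ $9.05 = $5,638.45

FIFO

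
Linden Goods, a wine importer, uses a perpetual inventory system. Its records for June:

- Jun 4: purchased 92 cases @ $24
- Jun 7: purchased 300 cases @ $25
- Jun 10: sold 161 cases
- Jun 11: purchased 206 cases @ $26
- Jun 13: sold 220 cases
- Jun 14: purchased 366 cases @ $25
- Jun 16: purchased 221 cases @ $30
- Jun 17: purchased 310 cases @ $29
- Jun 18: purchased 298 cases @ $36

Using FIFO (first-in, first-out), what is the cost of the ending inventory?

Ending inventory = $41,129

Jun 10, 161 sold [FIFO — oldest first]: 92 @ $24 + 69 @ $25 = $3,933
Jun 13, 220 sold [FIFO — oldest first]: 220 @ $25 = $5,500
Total COGS = $3,933 + $5,500 = $9,433
Ending inventory: 11 @ $25 + 206 @ $26 + 366 @ $25 + 221 @ $30 + 310 @ $29 + 298 @ $36 = $41,129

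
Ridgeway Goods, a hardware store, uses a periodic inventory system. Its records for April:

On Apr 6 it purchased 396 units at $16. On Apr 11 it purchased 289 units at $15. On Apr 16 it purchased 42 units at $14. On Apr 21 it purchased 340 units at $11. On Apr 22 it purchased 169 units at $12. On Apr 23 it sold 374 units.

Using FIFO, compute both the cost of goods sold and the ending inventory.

Apr 23, 374 sold [FIFO — oldest first]: 374 @ $16 = $5,984
Ending inventory: 22 @ $16 + 289 @ $15 + 42 @ $14 + 340 @ $11 + 169 @ $12 = $11,043

COGS = $5,984; ending inventory = $11,043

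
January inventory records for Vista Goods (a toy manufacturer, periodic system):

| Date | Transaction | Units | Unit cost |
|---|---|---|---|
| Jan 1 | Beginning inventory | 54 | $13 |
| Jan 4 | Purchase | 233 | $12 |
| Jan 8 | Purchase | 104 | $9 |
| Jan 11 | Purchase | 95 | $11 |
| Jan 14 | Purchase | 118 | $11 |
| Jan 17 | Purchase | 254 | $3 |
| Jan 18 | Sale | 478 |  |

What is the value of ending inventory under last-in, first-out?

Ending inventory = $4,335

Jan 18, 478 sold [LIFO — newest first]: 254 @ $3 + 118 @ $11 + 95 @ $11 + 11 @ $9 = $3,204
Ending inventory: 54 @ $13 + 233 @ $12 + 93 @ $9 = $4,335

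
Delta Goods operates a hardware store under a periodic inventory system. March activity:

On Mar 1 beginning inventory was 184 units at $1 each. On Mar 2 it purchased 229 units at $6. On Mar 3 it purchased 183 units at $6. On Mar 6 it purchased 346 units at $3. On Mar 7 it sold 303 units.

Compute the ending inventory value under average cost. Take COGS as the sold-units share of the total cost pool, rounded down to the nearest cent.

Ending inventory = $2,505.81

Mar 7, sell 303: 303/942 × $3,694.00 → $1,188.19
Ending inventory (cost pool remaining) = $2,505.81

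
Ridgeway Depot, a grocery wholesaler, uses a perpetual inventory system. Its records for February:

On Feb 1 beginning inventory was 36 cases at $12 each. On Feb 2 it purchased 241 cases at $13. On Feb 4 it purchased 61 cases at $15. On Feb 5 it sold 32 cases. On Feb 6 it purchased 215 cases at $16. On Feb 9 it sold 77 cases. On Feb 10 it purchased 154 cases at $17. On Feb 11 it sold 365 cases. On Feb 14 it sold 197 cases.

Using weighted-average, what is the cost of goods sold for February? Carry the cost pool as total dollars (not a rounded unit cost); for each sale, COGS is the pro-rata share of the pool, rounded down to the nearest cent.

After Feb 1: 36 on hand, pool $432.00 (≈ $12.0000 each)
After Feb 2: 277 on hand, pool $3,565.00 (≈ $12.8700 each)
After Feb 4: 338 on hand, pool $4,480.00 (≈ $13.2544 each)
Feb 5, sell 32: 32/338 × $4,480.00 → $424.14
After Feb 6: 521 on hand, pool $7,495.86 (≈ $14.3874 each)
Feb 9, sell 77: 77/521 × $7,495.86 → $1,107.83
After Feb 10: 598 on hand, pool $9,006.03 (≈ $15.0603 each)
Feb 11, sell 365: 365/598 × $9,006.03 → $5,496.99
Feb 14, sell 197: 197/233 × $3,509.04 → $2,966.87
Total COGS = $424.14 + $1,107.83 + $5,496.99 + $2,966.87 = $9,995.83
Ending inventory (cost pool remaining) = $542.17

COGS = $9,995.83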